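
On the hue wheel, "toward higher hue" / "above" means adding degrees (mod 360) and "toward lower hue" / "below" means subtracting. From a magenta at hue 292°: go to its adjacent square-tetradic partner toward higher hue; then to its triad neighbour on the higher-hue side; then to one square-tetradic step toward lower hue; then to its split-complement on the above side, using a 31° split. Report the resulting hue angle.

263°

292 + 90 = 382 → 382 − 360 = 22°   (square ↑)
22 + 120 = 142°   (triadic ↑)
142 − 90 = 52°   (square ↓)
52 + 211 = 263°   (split-comp 31° ↑)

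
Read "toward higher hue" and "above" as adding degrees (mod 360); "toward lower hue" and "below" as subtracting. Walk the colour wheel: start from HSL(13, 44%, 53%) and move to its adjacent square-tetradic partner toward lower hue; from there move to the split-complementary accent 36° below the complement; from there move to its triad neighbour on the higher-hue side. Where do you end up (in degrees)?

187°

−90° (square ↓): 13 − 90 = -77 → -77 + 360 = 283°
+144° (split-comp 36° ↓): 283 + 144 = 427 → 427 − 360 = 67°
+120° (triadic ↑): 67 + 120 = 187°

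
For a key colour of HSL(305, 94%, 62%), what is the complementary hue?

125°

The complement sits 180° across the wheel.
305 + 180 = 485 → 485 − 360 = 125°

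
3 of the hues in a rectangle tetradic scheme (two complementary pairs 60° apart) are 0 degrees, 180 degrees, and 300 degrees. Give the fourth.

A rectangular tetradic uses two complementary pairs 60° apart: offsets 0°, 60°, 180°, 240°.
Among {0°, 180°, 300°}, 0° and 180° are a 180° pair.
The remaining hue 300° needs its own complement: 300 + 180 = 480 → 480 − 360 = 120°

120°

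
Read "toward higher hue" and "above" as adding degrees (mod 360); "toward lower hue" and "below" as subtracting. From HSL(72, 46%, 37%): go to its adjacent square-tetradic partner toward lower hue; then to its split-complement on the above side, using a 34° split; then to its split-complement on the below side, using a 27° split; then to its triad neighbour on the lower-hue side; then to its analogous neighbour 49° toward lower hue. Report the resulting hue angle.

72 − 90 = -18 → -18 + 360 = 342°   (square ↓)
342 + 214 = 556 → 556 − 360 = 196°   (split-comp 34° ↑)
196 + 153 = 349°   (split-comp 27° ↓)
349 − 120 = 229°   (triadic ↓)
229 − 49 = 180°   (analog 49° ↓)

180°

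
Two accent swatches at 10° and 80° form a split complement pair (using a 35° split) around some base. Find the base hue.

The accents sit 35° either side of the complement, so the complement is their short-arc midpoint on the wheel.
Short-arc midpoint of 10° and 80°: 45°.
Base is 180° from the complement: 45 − 180 = -135 → -135 + 360 = 225°

225°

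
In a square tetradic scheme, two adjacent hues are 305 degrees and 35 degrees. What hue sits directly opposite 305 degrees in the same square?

125°

A square tetradic scheme places four hues 90° apart; opposite corners are 180° apart.
305 + 180 = 485 → 485 − 360 = 125°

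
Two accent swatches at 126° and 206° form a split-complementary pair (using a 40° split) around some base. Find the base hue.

346°

The accents sit 40° either side of the complement, so the complement is their short-arc midpoint on the wheel.
Short-arc midpoint of 126° and 206°: 166°.
Base is 180° from the complement: 166 − 180 = -14 → -14 + 360 = 346°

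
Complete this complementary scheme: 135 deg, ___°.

The complement sits 180° across the wheel.
The full set through 135° is {135°, 315°}.
Given {135°}, the missing hue is 315°.

315°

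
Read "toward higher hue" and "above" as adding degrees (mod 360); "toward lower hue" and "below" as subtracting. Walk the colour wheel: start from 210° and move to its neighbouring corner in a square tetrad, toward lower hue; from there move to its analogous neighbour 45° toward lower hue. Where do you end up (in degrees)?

square ↓ −90°: 210 − 90 = 120°
analog 45° ↓ −45°: 120 − 45 = 75°

75°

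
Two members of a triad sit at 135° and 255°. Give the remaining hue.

A triad spaces three hues 120° apart.
The full set is {15°, 135°, 255°}.

15°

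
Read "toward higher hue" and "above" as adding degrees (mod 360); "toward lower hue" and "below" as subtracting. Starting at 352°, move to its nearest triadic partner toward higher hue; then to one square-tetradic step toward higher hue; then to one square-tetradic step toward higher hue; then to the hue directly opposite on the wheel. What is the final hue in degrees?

112°

+120° (triadic ↑): 352 + 120 = 472 → 472 − 360 = 112°
+90° (square ↑): 112 + 90 = 202°
+90° (square ↑): 202 + 90 = 292°
+180° (complement): 292 + 180 = 472 → 472 − 360 = 112°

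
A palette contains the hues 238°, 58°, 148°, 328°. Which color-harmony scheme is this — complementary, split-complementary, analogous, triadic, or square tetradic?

Sort the hues: 58°, 148°, 238°, 328°.
Successive gaps around the wheel: 90°, 90°, 90°, 90°.
Four hues every 90° form a square tetradic scheme.

square tetradic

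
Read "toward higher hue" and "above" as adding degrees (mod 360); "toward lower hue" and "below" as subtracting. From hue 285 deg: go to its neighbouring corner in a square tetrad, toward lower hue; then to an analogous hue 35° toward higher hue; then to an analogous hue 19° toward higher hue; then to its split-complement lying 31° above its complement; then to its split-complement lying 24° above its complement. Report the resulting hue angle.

304°

−90° (square ↓): 285 − 90 = 195°
+35° (analog 35° ↑): 195 + 35 = 230°
+19° (analog 19° ↑): 230 + 19 = 249°
+211° (split-comp 31° ↑): 249 + 211 = 460 → 460 − 360 = 100°
+204° (split-comp 24° ↑): 100 + 204 = 304°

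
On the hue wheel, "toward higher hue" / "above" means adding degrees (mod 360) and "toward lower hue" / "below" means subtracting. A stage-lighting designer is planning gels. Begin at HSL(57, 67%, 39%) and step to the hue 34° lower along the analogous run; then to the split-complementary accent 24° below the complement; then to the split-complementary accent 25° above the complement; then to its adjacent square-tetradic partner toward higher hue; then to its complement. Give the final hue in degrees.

57 − 34 = 23°   (analog 34° ↓)
23 + 156 = 179°   (split-comp 24° ↓)
179 + 205 = 384 → 384 − 360 = 24°   (split-comp 25° ↑)
24 + 90 = 114°   (square ↑)
114 + 180 = 294°   (complement)

294°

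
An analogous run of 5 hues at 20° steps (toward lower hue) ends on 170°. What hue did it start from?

4 steps of 20° (toward lower hue) give a net shift of −80°.
Start = end − shift: 170 + 80 = 250°

250°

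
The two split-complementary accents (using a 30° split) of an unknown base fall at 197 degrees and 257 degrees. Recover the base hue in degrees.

47°

The accents sit 30° either side of the complement, so the complement is their short-arc midpoint on the wheel.
Short-arc midpoint of 197° and 257°: 227°.
Base is 180° from the complement: 227 − 180 = 47°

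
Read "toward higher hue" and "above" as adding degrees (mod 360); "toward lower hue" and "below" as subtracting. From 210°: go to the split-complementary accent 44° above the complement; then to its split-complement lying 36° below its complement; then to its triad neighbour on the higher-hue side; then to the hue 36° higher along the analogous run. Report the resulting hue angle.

14°

+224° (split-comp 44° ↑): 210 + 224 = 434 → 434 − 360 = 74°
+144° (split-comp 36° ↓): 74 + 144 = 218°
+120° (triadic ↑): 218 + 120 = 338°
+36° (analog 36° ↑): 338 + 36 = 374 → 374 − 360 = 14°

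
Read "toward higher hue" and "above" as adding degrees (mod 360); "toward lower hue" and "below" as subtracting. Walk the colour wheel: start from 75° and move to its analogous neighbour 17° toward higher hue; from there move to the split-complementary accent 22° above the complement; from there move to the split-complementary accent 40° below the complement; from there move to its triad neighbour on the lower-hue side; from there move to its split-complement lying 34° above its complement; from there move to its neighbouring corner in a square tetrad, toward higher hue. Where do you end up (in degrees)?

258°

+17° (analog 17° ↑): 75 + 17 = 92°
+202° (split-comp 22° ↑): 92 + 202 = 294°
+140° (split-comp 40° ↓): 294 + 140 = 434 → 434 − 360 = 74°
−120° (triadic ↓): 74 − 120 = -46 → -46 + 360 = 314°
+214° (split-comp 34° ↑): 314 + 214 = 528 → 528 − 360 = 168°
+90° (square ↑): 168 + 90 = 258°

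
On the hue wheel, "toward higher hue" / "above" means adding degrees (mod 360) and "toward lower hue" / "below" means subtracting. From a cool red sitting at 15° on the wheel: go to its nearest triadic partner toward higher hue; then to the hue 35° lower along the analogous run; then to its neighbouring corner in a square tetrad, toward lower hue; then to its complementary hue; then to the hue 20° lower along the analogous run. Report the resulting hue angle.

170°

15 + 120 = 135°   (triadic ↑)
135 − 35 = 100°   (analog 35° ↓)
100 − 90 = 10°   (square ↓)
10 + 180 = 190°   (complement)
190 − 20 = 170°   (analog 20° ↓)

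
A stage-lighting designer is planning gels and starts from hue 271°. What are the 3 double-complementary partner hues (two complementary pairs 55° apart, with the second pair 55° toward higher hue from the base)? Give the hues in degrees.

A rectangular tetradic uses two complementary pairs 55° apart: offsets 0°, 55°, 180°, 235°.
271 + 55 = 326°
271 + 180 = 451 → 451 − 360 = 91°
271 + 235 = 506 → 506 − 360 = 146°

326°, 91°, 146°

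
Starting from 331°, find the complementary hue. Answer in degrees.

The complement sits 180° across the wheel.
331 + 180 = 511 → 511 − 360 = 151°

151°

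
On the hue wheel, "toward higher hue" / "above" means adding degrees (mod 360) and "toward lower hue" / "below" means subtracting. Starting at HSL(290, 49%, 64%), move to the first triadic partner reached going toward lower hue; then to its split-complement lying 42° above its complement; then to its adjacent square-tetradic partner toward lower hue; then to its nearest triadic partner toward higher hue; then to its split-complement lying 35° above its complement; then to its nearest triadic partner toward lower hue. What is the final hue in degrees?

157°

−120° (triadic ↓): 290 − 120 = 170°
+222° (split-comp 42° ↑): 170 + 222 = 392 → 392 − 360 = 32°
−90° (square ↓): 32 − 90 = -58 → -58 + 360 = 302°
+120° (triadic ↑): 302 + 120 = 422 → 422 − 360 = 62°
+215° (split-comp 35° ↑): 62 + 215 = 277°
−120° (triadic ↓): 277 − 120 = 157°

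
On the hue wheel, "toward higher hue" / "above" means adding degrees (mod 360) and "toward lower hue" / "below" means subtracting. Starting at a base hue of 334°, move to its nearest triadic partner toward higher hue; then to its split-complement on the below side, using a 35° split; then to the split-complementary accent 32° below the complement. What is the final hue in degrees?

27°

334 + 120 = 454 → 454 − 360 = 94°   (triadic ↑)
94 + 145 = 239°   (split-comp 35° ↓)
239 + 148 = 387 → 387 − 360 = 27°   (split-comp 32° ↓)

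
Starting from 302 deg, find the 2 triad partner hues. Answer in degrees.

302 + 120 = 422 → 422 − 360 = 62°
302 + 240 = 542 → 542 − 360 = 182°

62° and 182°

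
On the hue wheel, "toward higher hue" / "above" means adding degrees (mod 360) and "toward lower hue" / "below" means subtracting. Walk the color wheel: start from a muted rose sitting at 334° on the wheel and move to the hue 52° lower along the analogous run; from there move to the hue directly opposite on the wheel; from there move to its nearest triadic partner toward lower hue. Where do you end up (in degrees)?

334 − 52 = 282°   (analog 52° ↓)
282 + 180 = 462 → 462 − 360 = 102°   (complement)
102 − 120 = -18 → -18 + 360 = 342°   (triadic ↓)

342°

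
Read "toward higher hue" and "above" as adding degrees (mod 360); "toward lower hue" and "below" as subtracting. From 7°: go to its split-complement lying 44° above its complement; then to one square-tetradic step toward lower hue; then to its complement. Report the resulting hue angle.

321°

+224° (split-comp 44° ↑): 7 + 224 = 231°
−90° (square ↓): 231 − 90 = 141°
+180° (complement): 141 + 180 = 321°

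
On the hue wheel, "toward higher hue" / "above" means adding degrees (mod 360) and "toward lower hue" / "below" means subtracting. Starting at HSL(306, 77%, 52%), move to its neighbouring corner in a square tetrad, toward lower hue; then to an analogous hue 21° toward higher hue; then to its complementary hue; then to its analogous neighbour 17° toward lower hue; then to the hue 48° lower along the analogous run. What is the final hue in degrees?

306 − 90 = 216°   (square ↓)
216 + 21 = 237°   (analog 21° ↑)
237 + 180 = 417 → 417 − 360 = 57°   (complement)
57 − 17 = 40°   (analog 17° ↓)
40 − 48 = -8 → -8 + 360 = 352°   (analog 48° ↓)

352°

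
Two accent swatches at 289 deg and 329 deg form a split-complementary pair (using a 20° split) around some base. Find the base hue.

The accents sit 20° either side of the complement, so the complement is their short-arc midpoint on the wheel.
Short-arc midpoint of 289° and 329°: 309°.
Base is 180° from the complement: 309 − 180 = 129°

129°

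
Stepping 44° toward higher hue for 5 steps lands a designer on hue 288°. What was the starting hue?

68°

5 steps of 44° (toward higher hue) give a net shift of +220°.
Start = end − shift: 288 − 220 = 68°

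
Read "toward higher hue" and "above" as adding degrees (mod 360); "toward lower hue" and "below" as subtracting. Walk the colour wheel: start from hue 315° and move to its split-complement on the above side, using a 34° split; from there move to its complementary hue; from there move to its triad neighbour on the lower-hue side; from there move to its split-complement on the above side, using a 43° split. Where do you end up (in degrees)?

split-comp 34° ↑ +214°: 315 + 214 = 529 → 529 − 360 = 169°
complement +180°: 169 + 180 = 349°
triadic ↓ −120°: 349 − 120 = 229°
split-comp 43° ↑ +223°: 229 + 223 = 452 → 452 − 360 = 92°

92°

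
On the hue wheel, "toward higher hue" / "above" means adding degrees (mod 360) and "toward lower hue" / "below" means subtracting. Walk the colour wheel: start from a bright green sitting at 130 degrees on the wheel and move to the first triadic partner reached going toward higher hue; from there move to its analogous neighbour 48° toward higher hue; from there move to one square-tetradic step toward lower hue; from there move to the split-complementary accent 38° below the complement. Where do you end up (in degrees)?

350°

+120° (triadic ↑): 130 + 120 = 250°
+48° (analog 48° ↑): 250 + 48 = 298°
−90° (square ↓): 298 − 90 = 208°
+142° (split-comp 38° ↓): 208 + 142 = 350°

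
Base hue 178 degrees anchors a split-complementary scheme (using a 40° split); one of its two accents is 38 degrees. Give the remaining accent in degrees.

318°

Split-complementary hues sit 40° either side of the complement.
Complement of the base 178°: 178 + 180 = 358°
The given accent 38° is 40° one side of 358°; the other accent sits 40° the other side: 358 − 40 = 318°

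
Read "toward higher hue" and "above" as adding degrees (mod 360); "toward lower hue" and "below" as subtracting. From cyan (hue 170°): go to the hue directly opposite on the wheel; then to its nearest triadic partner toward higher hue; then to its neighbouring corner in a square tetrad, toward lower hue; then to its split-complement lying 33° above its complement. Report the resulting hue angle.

+180° (complement): 170 + 180 = 350°
+120° (triadic ↑): 350 + 120 = 470 → 470 − 360 = 110°
−90° (square ↓): 110 − 90 = 20°
+213° (split-comp 33° ↑): 20 + 213 = 233°

233°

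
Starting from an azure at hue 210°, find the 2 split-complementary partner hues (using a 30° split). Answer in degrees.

Split-complementary hues sit 30° either side of the complement.
Complement of 210°: 210 + 180 = 390 → 390 − 360 = 30°
30 − 30 = 0°
30 + 30 = 60°

0° and 60°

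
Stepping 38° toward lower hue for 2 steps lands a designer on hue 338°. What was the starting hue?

2 steps of 38° (toward lower hue) give a net shift of −76°.
Start = end − shift: 338 + 76 = 414 → 414 − 360 = 54°

54°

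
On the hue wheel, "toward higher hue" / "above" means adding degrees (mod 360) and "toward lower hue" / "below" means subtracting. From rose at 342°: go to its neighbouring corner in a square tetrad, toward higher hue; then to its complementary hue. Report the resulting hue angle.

252°

342 + 90 = 432 → 432 − 360 = 72°   (square ↑)
72 + 180 = 252°   (complement)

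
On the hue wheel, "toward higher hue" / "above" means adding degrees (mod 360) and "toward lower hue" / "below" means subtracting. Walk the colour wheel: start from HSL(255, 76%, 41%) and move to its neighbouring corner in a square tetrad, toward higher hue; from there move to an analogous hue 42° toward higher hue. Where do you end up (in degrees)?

27°

255 + 90 = 345°   (square ↑)
345 + 42 = 387 → 387 − 360 = 27°   (analog 42° ↑)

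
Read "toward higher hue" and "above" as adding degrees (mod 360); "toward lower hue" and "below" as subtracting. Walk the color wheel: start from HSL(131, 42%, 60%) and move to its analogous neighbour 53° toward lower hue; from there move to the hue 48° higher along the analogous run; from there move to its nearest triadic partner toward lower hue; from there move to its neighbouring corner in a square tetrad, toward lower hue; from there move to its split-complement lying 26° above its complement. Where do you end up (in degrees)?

−53° (analog 53° ↓): 131 − 53 = 78°
+48° (analog 48° ↑): 78 + 48 = 126°
−120° (triadic ↓): 126 − 120 = 6°
−90° (square ↓): 6 − 90 = -84 → -84 + 360 = 276°
+206° (split-comp 26° ↑): 276 + 206 = 482 → 482 − 360 = 122°

122°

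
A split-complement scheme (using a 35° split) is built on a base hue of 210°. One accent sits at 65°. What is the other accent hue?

Split-complementary hues sit 35° either side of the complement.
Complement of the base 210°: 210 + 180 = 390 → 390 − 360 = 30°
The given accent 65° is 35° one side of 30°; the other accent sits 35° the other side: 30 − 35 = -5 → -5 + 360 = 355°

355°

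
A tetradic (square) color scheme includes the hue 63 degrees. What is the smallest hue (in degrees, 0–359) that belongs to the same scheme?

A square tetradic scheme places four hues every 90°.
The full set through 63° is {63°, 153°, 243°, 333°}.

63°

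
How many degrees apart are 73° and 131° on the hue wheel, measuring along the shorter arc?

58°

|73 − 131| = 58.
58 ≤ 180, so the shorter arc is 58°.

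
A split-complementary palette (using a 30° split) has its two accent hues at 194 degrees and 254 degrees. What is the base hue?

44°

The accents sit 30° either side of the complement, so the complement is their short-arc midpoint on the wheel.
Short-arc midpoint of 194° and 254°: 224°.
Base is 180° from the complement: 224 − 180 = 44°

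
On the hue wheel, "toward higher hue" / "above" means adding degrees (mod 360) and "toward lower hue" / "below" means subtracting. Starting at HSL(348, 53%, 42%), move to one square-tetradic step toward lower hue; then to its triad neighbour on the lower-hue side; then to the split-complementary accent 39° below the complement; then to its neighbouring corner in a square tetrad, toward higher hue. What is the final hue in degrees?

348 − 90 = 258°   (square ↓)
258 − 120 = 138°   (triadic ↓)
138 + 141 = 279°   (split-comp 39° ↓)
279 + 90 = 369 → 369 − 360 = 9°   (square ↑)

9°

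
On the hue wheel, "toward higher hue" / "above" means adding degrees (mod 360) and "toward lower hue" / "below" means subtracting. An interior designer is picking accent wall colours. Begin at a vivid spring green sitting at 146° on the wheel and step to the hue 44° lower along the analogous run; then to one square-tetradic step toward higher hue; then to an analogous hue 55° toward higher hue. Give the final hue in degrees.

−44° (analog 44° ↓): 146 − 44 = 102°
+90° (square ↑): 102 + 90 = 192°
+55° (analog 55° ↑): 192 + 55 = 247°

247°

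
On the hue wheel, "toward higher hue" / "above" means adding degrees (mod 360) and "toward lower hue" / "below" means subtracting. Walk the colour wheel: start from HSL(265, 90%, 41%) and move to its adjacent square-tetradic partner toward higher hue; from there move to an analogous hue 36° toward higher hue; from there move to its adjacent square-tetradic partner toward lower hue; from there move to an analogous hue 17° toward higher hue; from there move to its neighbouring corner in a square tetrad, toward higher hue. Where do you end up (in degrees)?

48°

265 + 90 = 355°   (square ↑)
355 + 36 = 391 → 391 − 360 = 31°   (analog 36° ↑)
31 − 90 = -59 → -59 + 360 = 301°   (square ↓)
301 + 17 = 318°   (analog 17° ↑)
318 + 90 = 408 → 408 − 360 = 48°   (square ↑)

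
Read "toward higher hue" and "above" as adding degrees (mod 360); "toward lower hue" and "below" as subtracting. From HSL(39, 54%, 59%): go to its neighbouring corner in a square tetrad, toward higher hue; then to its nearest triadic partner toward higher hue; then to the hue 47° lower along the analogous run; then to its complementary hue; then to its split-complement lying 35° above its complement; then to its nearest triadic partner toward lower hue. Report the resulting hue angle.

117°

39 + 90 = 129°   (square ↑)
129 + 120 = 249°   (triadic ↑)
249 − 47 = 202°   (analog 47° ↓)
202 + 180 = 382 → 382 − 360 = 22°   (complement)
22 + 215 = 237°   (split-comp 35° ↑)
237 − 120 = 117°   (triadic ↓)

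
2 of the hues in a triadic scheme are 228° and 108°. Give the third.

A triad places three hues 120° apart.
The full set through 108° is {108°, 228°, 348°}.
Given {108°, 228°}, the missing hue is 348°.

348°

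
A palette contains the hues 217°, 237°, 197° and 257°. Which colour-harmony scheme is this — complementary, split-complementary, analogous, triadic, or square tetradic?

Sort the hues: 197°, 217°, 237°, 257°.
Successive gaps around the wheel: 20°, 20°, 20°, 300°.
A run of hues at equal small steps (20°) with one large closing gap is an analogous group.

analogous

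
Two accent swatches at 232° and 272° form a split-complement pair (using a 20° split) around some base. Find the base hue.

72°

The accents sit 20° either side of the complement, so the complement is their short-arc midpoint on the wheel.
Short-arc midpoint of 232° and 272°: 252°.
Base is 180° from the complement: 252 − 180 = 72°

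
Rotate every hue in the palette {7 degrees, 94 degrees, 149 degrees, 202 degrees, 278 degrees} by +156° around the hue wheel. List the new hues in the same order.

163°, 250°, 305°, 358°, 74°

7 + 156 = 163°
94 + 156 = 250°
149 + 156 = 305°
202 + 156 = 358°
278 + 156 = 434 → 434 − 360 = 74°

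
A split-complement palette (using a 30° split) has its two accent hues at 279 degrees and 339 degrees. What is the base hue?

The accents sit 30° either side of the complement, so the complement is their short-arc midpoint on the wheel.
Short-arc midpoint of 279° and 339°: 309°.
Base is 180° from the complement: 309 − 180 = 129°

129°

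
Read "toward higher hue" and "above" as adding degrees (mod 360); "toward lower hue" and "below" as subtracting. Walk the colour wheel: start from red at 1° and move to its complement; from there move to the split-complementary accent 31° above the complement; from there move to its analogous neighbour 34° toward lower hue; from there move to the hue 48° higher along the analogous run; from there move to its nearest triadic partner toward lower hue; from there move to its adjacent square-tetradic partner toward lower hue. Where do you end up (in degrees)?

1 + 180 = 181°   (complement)
181 + 211 = 392 → 392 − 360 = 32°   (split-comp 31° ↑)
32 − 34 = -2 → -2 + 360 = 358°   (analog 34° ↓)
358 + 48 = 406 → 406 − 360 = 46°   (analog 48° ↑)
46 − 120 = -74 → -74 + 360 = 286°   (triadic ↓)
286 − 90 = 196°   (square ↓)

196°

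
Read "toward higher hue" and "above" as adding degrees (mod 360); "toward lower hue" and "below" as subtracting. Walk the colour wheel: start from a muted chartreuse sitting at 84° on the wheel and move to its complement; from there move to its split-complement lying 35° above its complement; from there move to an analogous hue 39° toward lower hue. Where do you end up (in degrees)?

80°

+180° (complement): 84 + 180 = 264°
+215° (split-comp 35° ↑): 264 + 215 = 479 → 479 − 360 = 119°
−39° (analog 39° ↓): 119 − 39 = 80°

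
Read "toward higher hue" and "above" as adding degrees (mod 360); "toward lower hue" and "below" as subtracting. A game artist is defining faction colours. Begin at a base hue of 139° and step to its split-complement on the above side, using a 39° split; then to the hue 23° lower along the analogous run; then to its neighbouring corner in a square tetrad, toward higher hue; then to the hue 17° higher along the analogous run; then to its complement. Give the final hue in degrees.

262°

split-comp 39° ↑ +219°: 139 + 219 = 358°
analog 23° ↓ −23°: 358 − 23 = 335°
square ↑ +90°: 335 + 90 = 425 → 425 − 360 = 65°
analog 17° ↑ +17°: 65 + 17 = 82°
complement +180°: 82 + 180 = 262°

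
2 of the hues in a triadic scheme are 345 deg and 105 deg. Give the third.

225°

A triad places three hues 120° apart.
The full set through 105° is {105°, 225°, 345°}.
Given {105°, 345°}, the missing hue is 225°.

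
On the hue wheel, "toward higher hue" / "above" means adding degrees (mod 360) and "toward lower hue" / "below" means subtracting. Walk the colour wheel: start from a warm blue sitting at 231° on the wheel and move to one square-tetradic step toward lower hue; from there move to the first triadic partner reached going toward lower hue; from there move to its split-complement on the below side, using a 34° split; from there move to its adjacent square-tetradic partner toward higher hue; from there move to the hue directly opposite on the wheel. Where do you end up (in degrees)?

77°

231 − 90 = 141°   (square ↓)
141 − 120 = 21°   (triadic ↓)
21 + 146 = 167°   (split-comp 34° ↓)
167 + 90 = 257°   (square ↑)
257 + 180 = 437 → 437 − 360 = 77°   (complement)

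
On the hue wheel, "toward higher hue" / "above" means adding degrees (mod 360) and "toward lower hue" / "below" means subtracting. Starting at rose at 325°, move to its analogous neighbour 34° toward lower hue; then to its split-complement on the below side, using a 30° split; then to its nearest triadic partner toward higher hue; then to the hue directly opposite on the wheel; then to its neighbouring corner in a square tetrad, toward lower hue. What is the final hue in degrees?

analog 34° ↓ −34°: 325 − 34 = 291°
split-comp 30° ↓ +150°: 291 + 150 = 441 → 441 − 360 = 81°
triadic ↑ +120°: 81 + 120 = 201°
complement +180°: 201 + 180 = 381 → 381 − 360 = 21°
square ↓ −90°: 21 − 90 = -69 → -69 + 360 = 291°

291°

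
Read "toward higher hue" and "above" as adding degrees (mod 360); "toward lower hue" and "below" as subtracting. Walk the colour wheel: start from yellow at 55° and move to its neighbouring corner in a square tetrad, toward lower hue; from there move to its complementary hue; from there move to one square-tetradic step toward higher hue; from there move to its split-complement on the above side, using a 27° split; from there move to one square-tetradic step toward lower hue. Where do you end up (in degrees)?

352°

square ↓ −90°: 55 − 90 = -35 → -35 + 360 = 325°
complement +180°: 325 + 180 = 505 → 505 − 360 = 145°
square ↑ +90°: 145 + 90 = 235°
split-comp 27° ↑ +207°: 235 + 207 = 442 → 442 − 360 = 82°
square ↓ −90°: 82 − 90 = -8 → -8 + 360 = 352°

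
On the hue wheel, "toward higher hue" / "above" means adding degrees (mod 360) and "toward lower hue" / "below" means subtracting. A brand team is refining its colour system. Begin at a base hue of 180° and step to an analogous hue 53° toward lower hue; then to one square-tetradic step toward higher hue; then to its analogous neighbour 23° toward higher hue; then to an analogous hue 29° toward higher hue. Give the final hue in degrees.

269°

−53° (analog 53° ↓): 180 − 53 = 127°
+90° (square ↑): 127 + 90 = 217°
+23° (analog 23° ↑): 217 + 23 = 240°
+29° (analog 29° ↑): 240 + 29 = 269°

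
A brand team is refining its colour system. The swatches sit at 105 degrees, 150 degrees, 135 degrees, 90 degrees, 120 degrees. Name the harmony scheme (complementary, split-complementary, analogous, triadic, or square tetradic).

analogous

Sort the hues: 90°, 105°, 120°, 135°, 150°.
Successive gaps around the wheel: 15°, 15°, 15°, 15°, 300°.
A run of hues at equal small steps (15°) with one large closing gap is an analogous group.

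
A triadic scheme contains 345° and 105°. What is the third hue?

A triad spaces three hues 120° apart.
The full set is {105°, 225°, 345°}.

225°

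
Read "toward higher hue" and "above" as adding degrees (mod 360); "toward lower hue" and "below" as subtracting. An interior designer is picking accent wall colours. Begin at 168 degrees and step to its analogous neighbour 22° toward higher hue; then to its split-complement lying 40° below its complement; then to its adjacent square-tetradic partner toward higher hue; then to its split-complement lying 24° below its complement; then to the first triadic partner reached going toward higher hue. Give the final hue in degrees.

analog 22° ↑ +22°: 168 + 22 = 190°
split-comp 40° ↓ +140°: 190 + 140 = 330°
square ↑ +90°: 330 + 90 = 420 → 420 − 360 = 60°
split-comp 24° ↓ +156°: 60 + 156 = 216°
triadic ↑ +120°: 216 + 120 = 336°

336°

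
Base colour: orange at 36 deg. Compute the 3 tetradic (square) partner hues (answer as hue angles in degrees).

126°, 216°, 306°

A square tetradic scheme places four hues every 90°.
36 + 90 = 126°
36 + 180 = 216°
36 + 270 = 306°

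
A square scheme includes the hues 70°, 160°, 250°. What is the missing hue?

A square tetradic scheme places four hues every 90°.
The full set through 70° is {70°, 160°, 250°, 340°}.
Given {70°, 160°, 250°}, the missing hue is 340°.

340°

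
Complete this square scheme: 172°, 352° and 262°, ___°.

82°

A square tetradic scheme places four hues every 90°.
The full set through 172° is {82°, 172°, 262°, 352°}.
Given {172°, 262°, 352°}, the missing hue is 82°.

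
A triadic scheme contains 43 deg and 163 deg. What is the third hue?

283°

A triad spaces three hues 120° apart.
The full set is {43°, 163°, 283°}.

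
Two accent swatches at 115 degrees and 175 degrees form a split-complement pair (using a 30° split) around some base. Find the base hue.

325°

The accents sit 30° either side of the complement, so the complement is their short-arc midpoint on the wheel.
Short-arc midpoint of 115° and 175°: 145°.
Base is 180° from the complement: 145 − 180 = -35 → -35 + 360 = 325°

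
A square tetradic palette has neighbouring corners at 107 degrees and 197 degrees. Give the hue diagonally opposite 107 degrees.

287°

A square tetradic scheme places four hues 90° apart; opposite corners are 180° apart.
107 + 180 = 287°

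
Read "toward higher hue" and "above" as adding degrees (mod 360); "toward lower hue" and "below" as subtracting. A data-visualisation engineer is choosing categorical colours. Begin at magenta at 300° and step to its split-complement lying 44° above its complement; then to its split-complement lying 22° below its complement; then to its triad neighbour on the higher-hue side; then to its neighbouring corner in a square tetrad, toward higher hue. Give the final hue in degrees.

split-comp 44° ↑ +224°: 300 + 224 = 524 → 524 − 360 = 164°
split-comp 22° ↓ +158°: 164 + 158 = 322°
triadic ↑ +120°: 322 + 120 = 442 → 442 − 360 = 82°
square ↑ +90°: 82 + 90 = 172°

172°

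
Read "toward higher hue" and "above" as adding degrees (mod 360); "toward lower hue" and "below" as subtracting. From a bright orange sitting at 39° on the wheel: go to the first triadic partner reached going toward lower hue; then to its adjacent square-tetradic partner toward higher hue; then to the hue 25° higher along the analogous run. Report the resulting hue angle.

34°

39 − 120 = -81 → -81 + 360 = 279°   (triadic ↓)
279 + 90 = 369 → 369 − 360 = 9°   (square ↑)
9 + 25 = 34°   (analog 25° ↑)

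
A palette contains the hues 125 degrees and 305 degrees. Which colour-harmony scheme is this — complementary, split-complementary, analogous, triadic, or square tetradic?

Sort the hues: 125°, 305°.
Successive gaps around the wheel: 180°, 180°.
Two hues 180° apart are complementary.

complementary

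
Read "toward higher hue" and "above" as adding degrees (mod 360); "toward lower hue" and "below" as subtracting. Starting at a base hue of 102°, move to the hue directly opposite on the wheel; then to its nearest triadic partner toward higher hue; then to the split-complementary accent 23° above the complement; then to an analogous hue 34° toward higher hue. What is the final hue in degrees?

102 + 180 = 282°   (complement)
282 + 120 = 402 → 402 − 360 = 42°   (triadic ↑)
42 + 203 = 245°   (split-comp 23° ↑)
245 + 34 = 279°   (analog 34° ↑)

279°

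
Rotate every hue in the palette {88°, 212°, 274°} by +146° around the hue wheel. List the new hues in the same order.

234°, 358°, 60°

88 + 146 = 234°
212 + 146 = 358°
274 + 146 = 420 → 420 − 360 = 60°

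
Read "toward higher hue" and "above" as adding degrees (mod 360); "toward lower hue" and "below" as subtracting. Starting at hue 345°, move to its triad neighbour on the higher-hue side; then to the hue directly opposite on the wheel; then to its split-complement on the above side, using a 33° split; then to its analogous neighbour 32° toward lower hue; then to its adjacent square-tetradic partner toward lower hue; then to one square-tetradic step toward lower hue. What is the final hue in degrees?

286°

+120° (triadic ↑): 345 + 120 = 465 → 465 − 360 = 105°
+180° (complement): 105 + 180 = 285°
+213° (split-comp 33° ↑): 285 + 213 = 498 → 498 − 360 = 138°
−32° (analog 32° ↓): 138 − 32 = 106°
−90° (square ↓): 106 − 90 = 16°
−90° (square ↓): 16 − 90 = -74 → -74 + 360 = 286°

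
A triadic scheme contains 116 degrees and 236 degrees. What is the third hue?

A triad spaces three hues 120° apart.
The full set is {116°, 236°, 356°}.

356°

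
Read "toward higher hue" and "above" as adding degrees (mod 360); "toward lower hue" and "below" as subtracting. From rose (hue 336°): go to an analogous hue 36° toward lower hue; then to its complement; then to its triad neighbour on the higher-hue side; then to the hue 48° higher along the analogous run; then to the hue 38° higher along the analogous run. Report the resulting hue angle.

336 − 36 = 300°   (analog 36° ↓)
300 + 180 = 480 → 480 − 360 = 120°   (complement)
120 + 120 = 240°   (triadic ↑)
240 + 48 = 288°   (analog 48° ↑)
288 + 38 = 326°   (analog 38° ↑)

326°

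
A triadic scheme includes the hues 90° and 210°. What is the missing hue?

330°

A triad places three hues 120° apart.
The full set through 90° is {90°, 210°, 330°}.
Given {90°, 210°}, the missing hue is 330°.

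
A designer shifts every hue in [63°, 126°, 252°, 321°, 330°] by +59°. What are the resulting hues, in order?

122°, 185°, 311°, 20°, 29°

63 + 59 = 122°
126 + 59 = 185°
252 + 59 = 311°
321 + 59 = 380 → 380 − 360 = 20°
330 + 59 = 389 → 389 − 360 = 29°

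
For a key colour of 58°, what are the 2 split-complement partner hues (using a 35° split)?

Split-complementary hues sit 35° either side of the complement.
Complement of 58°: 58 + 180 = 238°
238 − 35 = 203°
238 + 35 = 273°

203° and 273°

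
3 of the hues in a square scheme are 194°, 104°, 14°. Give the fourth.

A square tetradic scheme places four hues every 90°.
The full set through 14° is {14°, 104°, 194°, 284°}.
Given {14°, 104°, 194°}, the missing hue is 284°.

284°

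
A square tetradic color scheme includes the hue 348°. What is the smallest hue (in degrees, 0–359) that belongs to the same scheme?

A square tetradic scheme places four hues every 90°.
The full set through 348° is {78°, 168°, 258°, 348°}.

78°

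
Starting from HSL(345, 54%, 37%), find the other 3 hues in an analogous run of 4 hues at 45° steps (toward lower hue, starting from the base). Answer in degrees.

Analogous hues sit every 45° along the wheel.
345 − 45 = 300°
345 − 90 = 255°
345 − 135 = 210°

300°, 255°, and 210°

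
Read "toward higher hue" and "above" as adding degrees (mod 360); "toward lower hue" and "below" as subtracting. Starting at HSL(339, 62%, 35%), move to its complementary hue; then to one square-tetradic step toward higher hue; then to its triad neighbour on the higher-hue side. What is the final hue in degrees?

9°

339 + 180 = 519 → 519 − 360 = 159°   (complement)
159 + 90 = 249°   (square ↑)
249 + 120 = 369 → 369 − 360 = 9°   (triadic ↑)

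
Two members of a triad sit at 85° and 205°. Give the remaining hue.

A triad spaces three hues 120° apart.
The full set is {85°, 205°, 325°}.

325°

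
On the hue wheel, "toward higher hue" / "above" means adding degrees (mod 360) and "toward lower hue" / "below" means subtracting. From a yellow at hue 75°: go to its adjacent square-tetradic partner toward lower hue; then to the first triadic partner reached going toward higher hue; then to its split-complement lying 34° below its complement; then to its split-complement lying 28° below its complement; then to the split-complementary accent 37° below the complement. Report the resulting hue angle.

−90° (square ↓): 75 − 90 = -15 → -15 + 360 = 345°
+120° (triadic ↑): 345 + 120 = 465 → 465 − 360 = 105°
+146° (split-comp 34° ↓): 105 + 146 = 251°
+152° (split-comp 28° ↓): 251 + 152 = 403 → 403 − 360 = 43°
+143° (split-comp 37° ↓): 43 + 143 = 186°

186°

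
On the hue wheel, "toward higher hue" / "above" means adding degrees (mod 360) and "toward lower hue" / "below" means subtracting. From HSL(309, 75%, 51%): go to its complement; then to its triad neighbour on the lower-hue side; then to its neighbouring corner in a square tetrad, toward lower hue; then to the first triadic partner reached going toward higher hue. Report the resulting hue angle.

+180° (complement): 309 + 180 = 489 → 489 − 360 = 129°
−120° (triadic ↓): 129 − 120 = 9°
−90° (square ↓): 9 − 90 = -81 → -81 + 360 = 279°
+120° (triadic ↑): 279 + 120 = 399 → 399 − 360 = 39°

39°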